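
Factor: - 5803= - 7^1*829^1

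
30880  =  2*15440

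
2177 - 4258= - 2081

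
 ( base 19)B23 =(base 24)6n4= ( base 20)a0c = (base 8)7654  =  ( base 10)4012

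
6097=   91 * 67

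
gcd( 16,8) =8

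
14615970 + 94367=14710337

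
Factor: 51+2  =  53^1  =  53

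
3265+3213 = 6478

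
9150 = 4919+4231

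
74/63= 1 + 11/63 = 1.17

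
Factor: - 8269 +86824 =78555 =3^1 * 5^1*5237^1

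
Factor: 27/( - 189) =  - 1/7 = - 7^( - 1 )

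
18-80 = -62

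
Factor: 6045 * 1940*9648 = 113144990400 = 2^6*3^3 * 5^2*13^1*31^1*67^1*97^1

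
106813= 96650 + 10163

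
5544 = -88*( - 63)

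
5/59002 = 5/59002 = 0.00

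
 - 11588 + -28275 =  - 39863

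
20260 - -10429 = 30689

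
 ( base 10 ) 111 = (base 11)a1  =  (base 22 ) 51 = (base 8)157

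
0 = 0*57226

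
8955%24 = 3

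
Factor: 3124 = 2^2*11^1 * 71^1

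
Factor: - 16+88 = 72 = 2^3*3^2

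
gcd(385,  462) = 77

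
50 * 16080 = 804000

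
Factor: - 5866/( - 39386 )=7/47 = 7^1*47^(  -  1) 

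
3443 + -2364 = 1079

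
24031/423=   24031/423 = 56.81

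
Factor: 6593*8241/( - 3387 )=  - 19^1*41^1*67^1*347^1 * 1129^( - 1 ) = - 18110971/1129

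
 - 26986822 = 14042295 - 41029117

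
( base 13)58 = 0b1001001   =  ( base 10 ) 73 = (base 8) 111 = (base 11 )67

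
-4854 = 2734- 7588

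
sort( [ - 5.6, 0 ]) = [ - 5.6, 0 ] 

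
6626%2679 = 1268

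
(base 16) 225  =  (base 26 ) L3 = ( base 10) 549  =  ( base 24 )ML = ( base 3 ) 202100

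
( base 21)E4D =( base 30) 6T1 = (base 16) 187F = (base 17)14bf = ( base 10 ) 6271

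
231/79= 2 + 73/79 = 2.92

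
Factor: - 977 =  - 977^1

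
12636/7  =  1805+1/7 = 1805.14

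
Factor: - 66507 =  - 3^1*7^1*3167^1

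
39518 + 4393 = 43911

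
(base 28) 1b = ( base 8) 47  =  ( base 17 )25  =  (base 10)39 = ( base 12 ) 33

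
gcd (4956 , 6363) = 21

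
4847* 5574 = 27017178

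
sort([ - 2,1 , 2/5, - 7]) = [ -7,-2, 2/5,1]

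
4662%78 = 60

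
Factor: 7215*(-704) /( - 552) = 211640/23 = 2^3*5^1*11^1*13^1 * 23^( - 1 )*37^1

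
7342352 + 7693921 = 15036273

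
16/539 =16/539 = 0.03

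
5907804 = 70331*84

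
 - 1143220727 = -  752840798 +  - 390379929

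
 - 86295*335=-28908825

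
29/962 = 29/962 = 0.03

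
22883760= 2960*7731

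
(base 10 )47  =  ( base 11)43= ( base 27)1K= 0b101111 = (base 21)25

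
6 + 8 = 14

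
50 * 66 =3300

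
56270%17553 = 3611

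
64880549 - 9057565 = 55822984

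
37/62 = 37/62=0.60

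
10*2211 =22110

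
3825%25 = 0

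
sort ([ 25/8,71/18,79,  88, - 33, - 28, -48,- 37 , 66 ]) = [  -  48,-37, - 33, - 28, 25/8, 71/18, 66, 79,88]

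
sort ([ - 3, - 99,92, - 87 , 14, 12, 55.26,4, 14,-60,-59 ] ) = [ - 99, - 87, - 60,-59, - 3, 4,12,14, 14,55.26,92] 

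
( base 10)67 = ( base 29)29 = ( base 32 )23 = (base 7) 124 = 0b1000011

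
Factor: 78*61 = 2^1*3^1*13^1*61^1 = 4758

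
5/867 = 5/867 = 0.01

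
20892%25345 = 20892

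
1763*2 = 3526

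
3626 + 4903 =8529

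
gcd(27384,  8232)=168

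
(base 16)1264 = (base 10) 4708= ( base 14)1a04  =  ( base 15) 15DD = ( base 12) 2884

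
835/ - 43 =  - 20 + 25/43 = -  19.42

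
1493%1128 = 365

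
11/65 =11/65 = 0.17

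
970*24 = 23280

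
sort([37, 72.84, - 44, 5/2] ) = [  -  44,5/2,37, 72.84] 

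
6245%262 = 219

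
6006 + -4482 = 1524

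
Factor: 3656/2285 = 2^3*5^(-1 )=8/5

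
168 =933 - 765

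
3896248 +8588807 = 12485055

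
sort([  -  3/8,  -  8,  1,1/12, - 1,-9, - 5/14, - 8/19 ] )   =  [- 9, - 8,-1,- 8/19,  -  3/8,-5/14, 1/12, 1]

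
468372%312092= 156280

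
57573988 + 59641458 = 117215446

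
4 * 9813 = 39252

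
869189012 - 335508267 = 533680745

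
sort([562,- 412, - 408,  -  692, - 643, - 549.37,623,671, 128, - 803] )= [ - 803, - 692, - 643, - 549.37 , - 412, - 408, 128, 562,  623, 671 ] 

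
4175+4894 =9069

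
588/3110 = 294/1555 = 0.19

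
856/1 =856 = 856.00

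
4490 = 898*5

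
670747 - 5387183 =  - 4716436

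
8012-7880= 132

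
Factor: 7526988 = 2^2*3^2*7^2*17^1*251^1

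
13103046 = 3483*3762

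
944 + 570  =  1514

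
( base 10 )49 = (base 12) 41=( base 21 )27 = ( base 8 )61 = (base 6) 121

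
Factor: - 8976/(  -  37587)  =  2^4*67^( - 1)  =  16/67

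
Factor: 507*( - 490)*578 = - 143592540 = - 2^2*3^1*5^1*7^2 * 13^2*17^2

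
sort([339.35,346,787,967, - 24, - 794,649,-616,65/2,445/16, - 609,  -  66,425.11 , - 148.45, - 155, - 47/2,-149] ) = [- 794,  -  616, - 609,  -  155,-149, - 148.45,  -  66, - 24, - 47/2, 445/16,65/2,339.35,  346,425.11, 649 , 787,967] 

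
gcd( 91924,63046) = 2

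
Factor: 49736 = 2^3*6217^1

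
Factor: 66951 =3^2*43^1*173^1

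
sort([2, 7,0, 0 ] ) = [0, 0 , 2,7 ]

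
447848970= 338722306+109126664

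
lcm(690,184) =2760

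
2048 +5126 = 7174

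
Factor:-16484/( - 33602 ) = 2^1*13^1 * 53^( - 1) = 26/53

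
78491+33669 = 112160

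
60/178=30/89 = 0.34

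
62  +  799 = 861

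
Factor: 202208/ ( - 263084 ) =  - 568/739 = - 2^3*71^1*739^(  -  1 ) 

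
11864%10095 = 1769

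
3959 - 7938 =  - 3979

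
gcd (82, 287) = 41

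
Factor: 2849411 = 19^1*149969^1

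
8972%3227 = 2518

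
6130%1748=886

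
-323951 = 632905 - 956856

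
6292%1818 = 838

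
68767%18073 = 14548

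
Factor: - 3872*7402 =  - 2^6*11^2*3701^1= - 28660544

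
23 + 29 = 52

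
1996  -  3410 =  - 1414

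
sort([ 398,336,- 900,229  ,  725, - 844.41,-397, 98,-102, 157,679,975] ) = [ - 900, - 844.41,-397, - 102, 98,157,229,336,398,679,725 , 975 ]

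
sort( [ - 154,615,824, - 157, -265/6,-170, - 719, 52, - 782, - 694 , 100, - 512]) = [-782,-719, - 694, - 512  ,  -  170, - 157,-154, - 265/6, 52,100 , 615 , 824]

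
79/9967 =79/9967 = 0.01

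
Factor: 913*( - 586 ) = -2^1*11^1 * 83^1*293^1 = - 535018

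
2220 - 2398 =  - 178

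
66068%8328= 7772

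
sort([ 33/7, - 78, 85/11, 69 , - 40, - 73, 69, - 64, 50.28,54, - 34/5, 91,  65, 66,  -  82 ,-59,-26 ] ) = [ - 82,-78, - 73 ,-64 ,-59, - 40, - 26,  -  34/5, 33/7, 85/11,50.28, 54 , 65, 66,69, 69, 91 ]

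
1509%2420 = 1509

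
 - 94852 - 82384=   -177236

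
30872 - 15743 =15129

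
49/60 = 49/60= 0.82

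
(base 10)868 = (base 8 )1544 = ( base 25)19I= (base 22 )1HA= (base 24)1c4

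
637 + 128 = 765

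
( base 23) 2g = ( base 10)62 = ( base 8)76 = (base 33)1t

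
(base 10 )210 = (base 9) 253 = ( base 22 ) 9c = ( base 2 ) 11010010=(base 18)BC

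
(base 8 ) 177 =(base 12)A7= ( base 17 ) 78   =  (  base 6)331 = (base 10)127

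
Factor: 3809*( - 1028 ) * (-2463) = 2^2*3^1*13^1*257^1*293^1*821^1 = 9644250876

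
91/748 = 91/748=0.12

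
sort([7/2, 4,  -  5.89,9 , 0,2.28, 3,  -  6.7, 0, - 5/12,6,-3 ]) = [  -  6.7 ,-5.89, - 3, - 5/12, 0,0,2.28,3,7/2,4, 6,9 ]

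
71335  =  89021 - 17686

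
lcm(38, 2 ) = 38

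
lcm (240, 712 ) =21360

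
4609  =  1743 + 2866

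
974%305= 59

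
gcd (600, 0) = 600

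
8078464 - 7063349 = 1015115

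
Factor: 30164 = 2^2 * 7541^1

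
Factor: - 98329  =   - 7^1 * 11^1*1277^1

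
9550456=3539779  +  6010677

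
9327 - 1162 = 8165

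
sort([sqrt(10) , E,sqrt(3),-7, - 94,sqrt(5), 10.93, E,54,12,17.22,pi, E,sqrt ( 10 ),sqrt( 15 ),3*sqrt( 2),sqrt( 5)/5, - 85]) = [ -94, - 85, - 7,  sqrt(5)/5, sqrt(3),sqrt( 5 ),E,E, E, pi,sqrt( 10 ),sqrt( 10), sqrt( 15),3*sqrt( 2 ) , 10.93 , 12,17.22,54 ]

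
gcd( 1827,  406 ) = 203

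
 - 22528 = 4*( -5632) 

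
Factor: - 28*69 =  - 1932 = - 2^2*3^1*7^1*23^1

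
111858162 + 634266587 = 746124749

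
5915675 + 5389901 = 11305576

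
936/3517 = 936/3517 = 0.27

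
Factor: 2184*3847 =8401848 =2^3*3^1*7^1*13^1*3847^1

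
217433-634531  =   - 417098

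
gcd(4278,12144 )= 138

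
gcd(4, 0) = 4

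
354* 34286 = 12137244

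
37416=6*6236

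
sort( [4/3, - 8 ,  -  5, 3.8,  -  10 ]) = [ - 10, - 8,-5,4/3,3.8 ] 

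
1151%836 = 315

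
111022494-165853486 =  - 54830992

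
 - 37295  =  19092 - 56387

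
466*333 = 155178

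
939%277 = 108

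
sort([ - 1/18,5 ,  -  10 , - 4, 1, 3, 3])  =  [  -  10, - 4,  -  1/18, 1,3, 3, 5] 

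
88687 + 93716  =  182403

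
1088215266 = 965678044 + 122537222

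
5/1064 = 5/1064  =  0.00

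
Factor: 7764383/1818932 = 2^(- 2) * 11^1* 17^ ( - 1 )*23^ (- 1 )*199^1 *1163^( - 1)* 3547^1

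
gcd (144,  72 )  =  72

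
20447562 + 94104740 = 114552302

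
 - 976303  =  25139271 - 26115574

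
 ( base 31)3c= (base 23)4d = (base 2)1101001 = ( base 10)105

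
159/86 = 1 + 73/86=1.85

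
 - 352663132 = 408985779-761648911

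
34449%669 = 330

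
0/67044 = 0 =0.00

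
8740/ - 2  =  -4370/1 = - 4370.00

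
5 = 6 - 1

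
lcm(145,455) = 13195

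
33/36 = 11/12 = 0.92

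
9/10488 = 3/3496 = 0.00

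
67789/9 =67789/9  =  7532.11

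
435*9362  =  4072470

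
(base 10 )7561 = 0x1D89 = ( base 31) 7qs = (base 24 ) d31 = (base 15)2391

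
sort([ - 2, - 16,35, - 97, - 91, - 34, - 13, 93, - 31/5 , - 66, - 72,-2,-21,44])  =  [ - 97, - 91, - 72, - 66,  -  34, - 21, - 16, - 13,-31/5, - 2, - 2,35, 44 , 93]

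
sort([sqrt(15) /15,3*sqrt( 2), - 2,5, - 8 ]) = [ - 8, - 2, sqrt ( 15 )/15, 3 * sqrt ( 2 ) , 5]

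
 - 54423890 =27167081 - 81590971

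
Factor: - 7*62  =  -434 = -2^1*7^1*31^1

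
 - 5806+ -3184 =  - 8990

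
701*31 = 21731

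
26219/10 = 26219/10=2621.90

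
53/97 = 53/97  =  0.55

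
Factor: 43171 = 23^1*1877^1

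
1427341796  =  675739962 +751601834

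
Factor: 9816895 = 5^1*11^1*178489^1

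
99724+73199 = 172923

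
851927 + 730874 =1582801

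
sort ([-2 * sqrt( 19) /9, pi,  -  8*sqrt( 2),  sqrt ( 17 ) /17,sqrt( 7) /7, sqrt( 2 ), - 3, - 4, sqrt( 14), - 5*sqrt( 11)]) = [ - 5*sqrt (11), - 8*sqrt ( 2), - 4,- 3, - 2*sqrt( 19 ) /9 , sqrt ( 17 ) /17, sqrt(7 )/7,sqrt( 2 ),pi, sqrt(14) ] 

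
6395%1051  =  89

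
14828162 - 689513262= - 674685100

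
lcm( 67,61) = 4087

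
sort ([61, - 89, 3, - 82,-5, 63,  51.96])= [ - 89, - 82, - 5,3, 51.96, 61, 63]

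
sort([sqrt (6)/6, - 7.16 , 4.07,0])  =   [ - 7.16,0,sqrt( 6) /6, 4.07 ]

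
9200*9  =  82800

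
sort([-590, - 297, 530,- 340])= [ - 590, - 340,  -  297, 530 ] 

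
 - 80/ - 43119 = 80/43119 = 0.00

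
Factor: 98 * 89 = 2^1 * 7^2* 89^1  =  8722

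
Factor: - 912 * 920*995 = -2^7 * 3^1*5^2*19^1*23^1*199^1 = -834844800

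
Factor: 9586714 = 2^1*317^1*15121^1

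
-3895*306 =-1191870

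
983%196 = 3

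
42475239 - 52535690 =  - 10060451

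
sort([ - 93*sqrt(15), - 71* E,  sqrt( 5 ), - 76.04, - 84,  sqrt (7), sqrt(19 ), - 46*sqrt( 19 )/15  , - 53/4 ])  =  [ - 93*sqrt(15 ), - 71*E, - 84,-76.04,- 46 * sqrt ( 19 ) /15 , - 53/4, sqrt (5 ), sqrt(7 ), sqrt( 19 )] 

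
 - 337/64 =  - 6 + 47/64  =  -5.27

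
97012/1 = 97012 = 97012.00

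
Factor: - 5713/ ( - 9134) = 2^( - 1)*29^1*197^1*4567^ ( - 1 )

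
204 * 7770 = 1585080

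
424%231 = 193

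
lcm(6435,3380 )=334620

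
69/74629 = 69/74629 = 0.00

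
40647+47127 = 87774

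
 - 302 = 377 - 679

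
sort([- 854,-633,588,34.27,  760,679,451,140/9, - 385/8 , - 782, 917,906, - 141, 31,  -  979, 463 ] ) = [-979,-854, - 782, - 633,- 141, - 385/8, 140/9, 31,34.27,451,463,588,679,760,  906 , 917]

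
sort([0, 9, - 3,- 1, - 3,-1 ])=[ - 3, - 3, - 1,-1, 0, 9] 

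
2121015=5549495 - 3428480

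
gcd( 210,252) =42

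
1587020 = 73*21740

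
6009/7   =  858 + 3/7=858.43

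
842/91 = 9+23/91 = 9.25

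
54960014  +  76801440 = 131761454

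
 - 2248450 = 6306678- 8555128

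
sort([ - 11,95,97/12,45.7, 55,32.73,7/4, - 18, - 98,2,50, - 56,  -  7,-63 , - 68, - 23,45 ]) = [ - 98, - 68, - 63 , - 56, - 23, - 18,-11, - 7, 7/4,  2,  97/12,32.73, 45,45.7, 50,55,95 ] 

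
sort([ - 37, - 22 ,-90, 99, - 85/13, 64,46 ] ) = [ - 90, - 37,-22, - 85/13,46,  64,99 ]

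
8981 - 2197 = 6784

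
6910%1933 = 1111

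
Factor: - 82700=-2^2 * 5^2* 827^1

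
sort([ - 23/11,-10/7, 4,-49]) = [ - 49, - 23/11, - 10/7, 4 ]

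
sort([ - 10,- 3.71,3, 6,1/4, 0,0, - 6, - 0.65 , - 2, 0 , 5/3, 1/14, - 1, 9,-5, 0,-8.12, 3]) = [  -  10, - 8.12 , - 6,-5, - 3.71, - 2,  -  1, - 0.65,0,0,  0, 0, 1/14,1/4, 5/3,3, 3,6, 9]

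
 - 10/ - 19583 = 10/19583 = 0.00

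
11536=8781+2755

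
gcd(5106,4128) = 6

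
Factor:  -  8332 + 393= -7939 = - 17^1*467^1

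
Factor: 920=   2^3*5^1*23^1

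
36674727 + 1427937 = 38102664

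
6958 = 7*994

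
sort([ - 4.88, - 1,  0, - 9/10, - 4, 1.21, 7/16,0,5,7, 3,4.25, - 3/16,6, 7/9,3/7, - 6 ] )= [-6,-4.88, - 4, - 1, - 9/10, - 3/16,0,0,3/7,7/16, 7/9 , 1.21,3 , 4.25,5,  6,7 ]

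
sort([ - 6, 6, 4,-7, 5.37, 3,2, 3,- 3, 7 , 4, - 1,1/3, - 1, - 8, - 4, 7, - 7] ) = [ - 8 ,  -  7, - 7, - 6, - 4,  -  3, - 1, - 1 , 1/3, 2, 3, 3, 4, 4, 5.37, 6, 7,7]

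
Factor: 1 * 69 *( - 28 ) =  - 2^2 * 3^1 * 7^1 * 23^1 = - 1932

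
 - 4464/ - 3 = 1488 + 0/1 = 1488.00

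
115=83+32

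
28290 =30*943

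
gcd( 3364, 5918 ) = 2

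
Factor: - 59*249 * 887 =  - 3^1*59^1*83^1 * 887^1=-13030917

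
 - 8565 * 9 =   -  77085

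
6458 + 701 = 7159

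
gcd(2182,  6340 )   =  2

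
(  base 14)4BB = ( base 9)1264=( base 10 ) 949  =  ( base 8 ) 1665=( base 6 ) 4221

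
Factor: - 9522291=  - 3^1*41^1*77417^1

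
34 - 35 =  - 1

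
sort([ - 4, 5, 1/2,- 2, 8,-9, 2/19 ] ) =[ - 9,-4,-2,2/19 , 1/2, 5, 8 ] 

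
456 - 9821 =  -9365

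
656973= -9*( - 72997 ) 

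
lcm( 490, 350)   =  2450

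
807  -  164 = 643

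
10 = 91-81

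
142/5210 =71/2605 = 0.03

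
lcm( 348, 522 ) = 1044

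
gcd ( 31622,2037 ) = 97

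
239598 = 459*522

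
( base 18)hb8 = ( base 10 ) 5714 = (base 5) 140324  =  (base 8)13122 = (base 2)1011001010010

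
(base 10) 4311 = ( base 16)10D7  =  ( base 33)3vl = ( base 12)25B3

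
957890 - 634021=323869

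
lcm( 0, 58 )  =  0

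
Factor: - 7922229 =-3^1*  7^1*109^1*3461^1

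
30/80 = 3/8 = 0.38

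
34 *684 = 23256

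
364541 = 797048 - 432507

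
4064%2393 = 1671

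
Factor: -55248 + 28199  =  -27049  =  -11^1*2459^1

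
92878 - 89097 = 3781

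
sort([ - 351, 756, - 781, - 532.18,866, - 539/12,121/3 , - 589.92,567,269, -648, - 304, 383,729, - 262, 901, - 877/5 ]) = [ - 781, - 648,- 589.92, - 532.18,-351, - 304,  -  262, - 877/5, - 539/12,121/3,  269,383,  567,729,756,  866,901 ] 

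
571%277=17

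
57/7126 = 57/7126 = 0.01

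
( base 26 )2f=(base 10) 67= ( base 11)61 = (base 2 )1000011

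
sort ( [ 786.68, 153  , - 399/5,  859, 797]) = [ - 399/5, 153 , 786.68,797,859]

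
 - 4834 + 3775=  - 1059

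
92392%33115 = 26162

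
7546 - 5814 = 1732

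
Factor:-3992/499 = - 2^3 = -8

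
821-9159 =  - 8338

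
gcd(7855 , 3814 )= 1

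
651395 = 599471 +51924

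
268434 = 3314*81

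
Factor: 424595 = 5^1 *84919^1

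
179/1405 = 179/1405 = 0.13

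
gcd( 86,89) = 1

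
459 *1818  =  834462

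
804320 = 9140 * 88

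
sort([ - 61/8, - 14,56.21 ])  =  [ - 14, - 61/8, 56.21 ]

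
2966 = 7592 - 4626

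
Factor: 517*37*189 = 3615381= 3^3*7^1 * 11^1 * 37^1*47^1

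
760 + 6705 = 7465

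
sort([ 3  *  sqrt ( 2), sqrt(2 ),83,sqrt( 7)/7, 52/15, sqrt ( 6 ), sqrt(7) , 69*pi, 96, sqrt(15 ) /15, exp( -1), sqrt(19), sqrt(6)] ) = [sqrt( 15 )/15,exp(-1), sqrt(7)/7,sqrt( 2), sqrt( 6 ), sqrt( 6 ), sqrt(7) , 52/15, 3*sqrt( 2 ), sqrt(19), 83, 96, 69 * pi ]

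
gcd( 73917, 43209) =9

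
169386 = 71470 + 97916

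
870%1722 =870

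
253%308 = 253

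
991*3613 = 3580483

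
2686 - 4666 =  - 1980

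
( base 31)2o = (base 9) 105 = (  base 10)86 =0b1010110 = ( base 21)42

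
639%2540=639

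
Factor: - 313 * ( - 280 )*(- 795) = -2^3* 3^1*5^2*7^1*53^1 * 313^1 = - 69673800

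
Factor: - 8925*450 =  - 4016250 = - 2^1 *3^3*5^4*7^1*17^1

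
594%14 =6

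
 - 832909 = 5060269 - 5893178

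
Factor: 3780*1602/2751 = 288360/131 = 2^3 * 3^4*5^1 * 89^1*131^( - 1)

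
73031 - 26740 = 46291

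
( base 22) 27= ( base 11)47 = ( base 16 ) 33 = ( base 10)51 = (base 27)1o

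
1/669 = 1/669 = 0.00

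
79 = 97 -18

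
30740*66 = 2028840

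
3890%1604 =682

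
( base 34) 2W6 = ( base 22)70i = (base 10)3406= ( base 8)6516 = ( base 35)2rb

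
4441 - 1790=2651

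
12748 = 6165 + 6583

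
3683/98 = 37 + 57/98 = 37.58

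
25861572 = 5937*4356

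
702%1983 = 702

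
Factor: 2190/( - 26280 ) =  - 1/12 = - 2^( - 2)*3^( - 1 )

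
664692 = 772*861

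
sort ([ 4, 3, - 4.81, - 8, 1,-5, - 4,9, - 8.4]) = [ - 8.4,-8,  -  5, - 4.81,  -  4, 1, 3,  4 , 9 ]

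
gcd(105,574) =7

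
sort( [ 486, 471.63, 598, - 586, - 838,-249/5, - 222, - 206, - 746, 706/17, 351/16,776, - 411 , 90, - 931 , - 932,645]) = [ - 932, - 931, - 838, - 746, - 586, - 411, - 222, - 206,  -  249/5, 351/16, 706/17, 90, 471.63, 486, 598, 645 , 776 ]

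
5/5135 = 1/1027 = 0.00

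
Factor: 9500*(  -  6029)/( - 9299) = 57275500/9299  =  2^2*5^3*17^(-1)*19^1*547^(-1)*6029^1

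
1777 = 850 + 927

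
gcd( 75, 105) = 15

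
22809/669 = 34+21/223 = 34.09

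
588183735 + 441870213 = 1030053948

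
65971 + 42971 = 108942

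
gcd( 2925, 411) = 3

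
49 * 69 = 3381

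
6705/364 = 18 + 153/364 = 18.42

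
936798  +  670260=1607058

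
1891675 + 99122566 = 101014241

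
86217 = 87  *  991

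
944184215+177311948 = 1121496163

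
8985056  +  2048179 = 11033235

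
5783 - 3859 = 1924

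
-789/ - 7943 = 789/7943 = 0.10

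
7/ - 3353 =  - 1 + 478/479 = - 0.00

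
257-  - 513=770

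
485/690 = 97/138 = 0.70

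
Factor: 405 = 3^4 * 5^1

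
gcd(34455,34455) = 34455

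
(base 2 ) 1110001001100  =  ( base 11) 5496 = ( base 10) 7244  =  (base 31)7GL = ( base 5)212434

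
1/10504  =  1/10504 = 0.00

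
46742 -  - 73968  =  120710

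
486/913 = 486/913=0.53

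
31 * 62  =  1922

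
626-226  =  400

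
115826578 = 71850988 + 43975590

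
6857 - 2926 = 3931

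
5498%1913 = 1672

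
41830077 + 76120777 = 117950854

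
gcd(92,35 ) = 1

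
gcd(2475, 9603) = 99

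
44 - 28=16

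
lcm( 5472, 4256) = 38304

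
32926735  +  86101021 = 119027756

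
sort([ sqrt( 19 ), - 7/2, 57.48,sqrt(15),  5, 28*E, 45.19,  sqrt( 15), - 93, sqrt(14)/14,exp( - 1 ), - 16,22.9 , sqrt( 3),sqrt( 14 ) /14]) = [-93, - 16, - 7/2,sqrt( 14 ) /14 , sqrt( 14)/14, exp( - 1), sqrt(3),sqrt ( 15 ) , sqrt( 15),  sqrt( 19), 5, 22.9,45.19,  57.48, 28*E ] 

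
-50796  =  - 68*747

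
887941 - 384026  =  503915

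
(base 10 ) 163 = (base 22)79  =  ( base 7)322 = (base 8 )243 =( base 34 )4r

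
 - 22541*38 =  - 856558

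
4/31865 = 4/31865=0.00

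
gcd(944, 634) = 2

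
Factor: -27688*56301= - 2^3*3^1*7^2*383^1*3461^1=-1558862088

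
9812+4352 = 14164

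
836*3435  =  2871660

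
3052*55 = 167860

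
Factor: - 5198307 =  - 3^1 * 103^1  *16823^1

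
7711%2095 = 1426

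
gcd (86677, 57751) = 1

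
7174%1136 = 358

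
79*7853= 620387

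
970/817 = 1 +153/817=1.19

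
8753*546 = 4779138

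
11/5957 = 11/5957 = 0.00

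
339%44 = 31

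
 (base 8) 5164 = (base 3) 10200010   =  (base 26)3OO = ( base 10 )2676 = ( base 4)221310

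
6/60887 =6/60887=0.00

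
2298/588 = 3+89/98 = 3.91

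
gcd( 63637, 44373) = 7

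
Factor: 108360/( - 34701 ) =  - 2^3*3^1*5^1*7^1*269^ (-1) = -840/269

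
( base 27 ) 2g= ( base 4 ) 1012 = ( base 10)70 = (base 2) 1000110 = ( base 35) 20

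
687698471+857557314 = 1545255785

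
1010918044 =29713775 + 981204269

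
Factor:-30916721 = -11^1*359^1*7829^1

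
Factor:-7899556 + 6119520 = -2^2*17^1 * 26177^1= - 1780036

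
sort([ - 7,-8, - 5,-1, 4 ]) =[-8, - 7, - 5, -1, 4 ]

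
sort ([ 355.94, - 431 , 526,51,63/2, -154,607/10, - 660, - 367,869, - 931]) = [ - 931, - 660, - 431 , - 367, - 154, 63/2,51,607/10,355.94,526,869]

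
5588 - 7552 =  - 1964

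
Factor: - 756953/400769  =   -23^1*47^( - 1)*8527^( - 1 )*32911^1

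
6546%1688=1482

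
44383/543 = 44383/543 = 81.74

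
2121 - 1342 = 779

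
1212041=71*17071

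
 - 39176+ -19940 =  -59116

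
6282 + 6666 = 12948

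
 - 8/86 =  - 4/43 = - 0.09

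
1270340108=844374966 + 425965142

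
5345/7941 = 5345/7941 = 0.67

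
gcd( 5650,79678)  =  2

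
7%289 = 7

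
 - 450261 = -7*64323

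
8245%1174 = 27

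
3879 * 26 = 100854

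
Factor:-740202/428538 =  - 19/11   =  - 11^(-1 )*19^1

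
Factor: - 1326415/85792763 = - 5^1*7^( -1)*67^( - 1)*311^1*853^1 *182927^( - 1) 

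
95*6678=634410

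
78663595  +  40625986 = 119289581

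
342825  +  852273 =1195098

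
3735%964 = 843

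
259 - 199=60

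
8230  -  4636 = 3594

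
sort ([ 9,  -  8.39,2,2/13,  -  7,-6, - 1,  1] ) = [ - 8.39, - 7,-6,  -  1, 2/13, 1,2 , 9]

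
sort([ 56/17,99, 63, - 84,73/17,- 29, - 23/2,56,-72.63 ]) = [-84,-72.63,-29, - 23/2, 56/17 , 73/17, 56, 63,99] 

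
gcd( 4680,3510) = 1170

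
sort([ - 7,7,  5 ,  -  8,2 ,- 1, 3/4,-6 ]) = [ - 8, - 7,-6, - 1, 3/4,2,  5, 7 ]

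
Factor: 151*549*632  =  2^3*3^2*61^1  *79^1*151^1  =  52392168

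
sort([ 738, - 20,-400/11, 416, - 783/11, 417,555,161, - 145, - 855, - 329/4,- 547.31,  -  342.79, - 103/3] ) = [ - 855, - 547.31  , - 342.79, - 145, - 329/4, - 783/11, -400/11, - 103/3 ,-20,161,  416, 417,555, 738] 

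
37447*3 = 112341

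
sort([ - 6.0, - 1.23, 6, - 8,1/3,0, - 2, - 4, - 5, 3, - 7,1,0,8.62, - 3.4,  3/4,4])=[ - 8, - 7, - 6.0,  -  5, - 4, - 3.4, - 2,- 1.23,0, 0, 1/3,3/4,1 , 3,4, 6,8.62] 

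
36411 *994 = 36192534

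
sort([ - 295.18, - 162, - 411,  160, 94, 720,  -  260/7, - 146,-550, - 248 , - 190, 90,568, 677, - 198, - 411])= [ - 550, - 411, - 411, - 295.18, - 248, - 198, - 190, - 162,-146, - 260/7, 90,94, 160, 568,677, 720 ]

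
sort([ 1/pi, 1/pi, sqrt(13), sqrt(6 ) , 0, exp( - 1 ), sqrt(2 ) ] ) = [0,1/pi , 1/pi, exp( - 1),sqrt( 2), sqrt(6 ),sqrt(13 )] 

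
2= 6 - 4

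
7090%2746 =1598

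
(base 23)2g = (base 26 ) 2a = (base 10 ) 62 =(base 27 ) 28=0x3E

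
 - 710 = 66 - 776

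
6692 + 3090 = 9782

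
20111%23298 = 20111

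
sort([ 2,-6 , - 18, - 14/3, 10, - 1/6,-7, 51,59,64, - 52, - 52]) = [ - 52, -52,  -  18,  -  7,-6, - 14/3, - 1/6, 2, 10 , 51, 59, 64]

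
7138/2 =3569= 3569.00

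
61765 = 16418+45347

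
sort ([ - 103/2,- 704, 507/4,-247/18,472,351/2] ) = [ - 704, - 103/2, - 247/18, 507/4,  351/2,472]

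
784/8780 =196/2195 = 0.09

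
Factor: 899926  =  2^1*449963^1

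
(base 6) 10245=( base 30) 1GH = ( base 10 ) 1397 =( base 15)632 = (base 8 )2565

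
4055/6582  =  4055/6582 = 0.62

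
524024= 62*8452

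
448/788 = 112/197 = 0.57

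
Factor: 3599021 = 41^2*2141^1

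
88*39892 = 3510496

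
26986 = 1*26986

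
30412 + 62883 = 93295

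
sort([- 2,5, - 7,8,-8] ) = [ - 8,  -  7,  -  2, 5, 8]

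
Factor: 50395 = 5^1 * 10079^1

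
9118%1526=1488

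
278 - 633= - 355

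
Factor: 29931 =3^1 * 11^1*907^1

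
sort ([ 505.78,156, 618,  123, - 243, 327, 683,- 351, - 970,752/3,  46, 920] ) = [ - 970,-351, - 243,46,123,156 , 752/3,327,505.78,618  ,  683,  920]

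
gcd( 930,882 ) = 6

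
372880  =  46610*8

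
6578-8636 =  - 2058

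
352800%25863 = 16581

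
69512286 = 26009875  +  43502411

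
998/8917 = 998/8917 = 0.11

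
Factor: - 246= - 2^1*3^1*41^1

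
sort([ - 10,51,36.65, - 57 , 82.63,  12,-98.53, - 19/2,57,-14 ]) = [ - 98.53 , - 57, - 14 , - 10, - 19/2,12, 36.65, 51,57 , 82.63 ] 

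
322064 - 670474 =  - 348410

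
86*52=4472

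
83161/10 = 83161/10= 8316.10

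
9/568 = 9/568=   0.02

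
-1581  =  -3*527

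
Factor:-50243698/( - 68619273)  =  2^1* 3^ ( - 1 ) * 173^1*145213^1*22873091^( - 1)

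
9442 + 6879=16321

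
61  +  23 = 84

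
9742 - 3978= 5764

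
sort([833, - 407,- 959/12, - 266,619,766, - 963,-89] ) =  [ - 963, - 407, - 266 , - 89, - 959/12,619, 766, 833 ] 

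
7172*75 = 537900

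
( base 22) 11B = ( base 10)517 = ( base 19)184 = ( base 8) 1005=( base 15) 247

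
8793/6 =1465 + 1/2= 1465.50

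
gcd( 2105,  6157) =1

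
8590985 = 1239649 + 7351336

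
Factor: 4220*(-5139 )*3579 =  - 77616269820 = -2^2*3^3 * 5^1*211^1* 571^1*1193^1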